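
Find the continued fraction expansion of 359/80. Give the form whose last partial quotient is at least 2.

[4; 2, 19, 2]

359 = 4*80 + 39
80 = 2*39 + 2
39 = 19*2 + 1
2 = 2*1 + 0  (stop)
So 359/80 = [4; 2, 19, 2].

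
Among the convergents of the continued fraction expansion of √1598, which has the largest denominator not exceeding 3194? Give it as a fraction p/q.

√1598 = [39; 1, 38, 1, 78, …] (period length 4).
Convergents:
  p_0/q_0 = 39/1
  p_1/q_1 = 40/1
  p_2/q_2 = 1559/39
  p_3/q_3 = 1599/40
  p_4/q_4 = 126281/3159
  p_5/q_5 = 127880/3199
q_4 = 3159 ≤ 3194 < 3199 = q_5, so the answer is 126281/3159.

126281/3159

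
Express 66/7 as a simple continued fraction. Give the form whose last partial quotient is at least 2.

66 = 9*7 + 3
7 = 2*3 + 1
3 = 3*1 + 0  (stop)
So 66/7 = [9; 2, 3].

[9; 2, 3]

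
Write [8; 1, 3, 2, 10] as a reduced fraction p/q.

Fold from the inside: start with 10/1.
  2 + 1/10 = 21/10
  3 + 10/21 = 73/21
  1 + 21/73 = 94/73
  8 + 73/94 = 825/94

825/94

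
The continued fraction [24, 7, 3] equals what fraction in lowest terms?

531/22

Fold from the inside: start with 3/1.
  7 + 1/3 = 22/3
  24 + 3/22 = 531/22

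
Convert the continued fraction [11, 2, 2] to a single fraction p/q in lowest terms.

57/5

Fold from the inside: start with 2/1.
  2 + 1/2 = 5/2
  11 + 2/5 = 57/5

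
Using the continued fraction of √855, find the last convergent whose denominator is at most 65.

731/25

√855 = [29; 4, 6, 4, 58, …] (period length 4).
Convergents:
  p_0/q_0 = 29/1
  p_1/q_1 = 117/4
  p_2/q_2 = 731/25
  p_3/q_3 = 3041/104
q_2 = 25 ≤ 65 < 104 = q_3, so the answer is 731/25.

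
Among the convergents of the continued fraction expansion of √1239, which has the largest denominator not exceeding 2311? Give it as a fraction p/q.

√1239 = [35; 5, 70, …] (period length 2).
Convergents:
  p_0/q_0 = 35/1
  p_1/q_1 = 176/5
  p_2/q_2 = 12355/351
  p_3/q_3 = 61951/1760
  p_4/q_4 = 4348925/123551
q_3 = 1760 ≤ 2311 < 123551 = q_4, so the answer is 61951/1760.

61951/1760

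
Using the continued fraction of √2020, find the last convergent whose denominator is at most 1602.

71956/1601

√2020 = [44; 1, 16, 1, 88, …] (period length 4).
Convergents:
  p_0/q_0 = 44/1
  p_1/q_1 = 45/1
  p_2/q_2 = 764/17
  p_3/q_3 = 809/18
  p_4/q_4 = 71956/1601
  p_5/q_5 = 72765/1619
q_4 = 1601 ≤ 1602 < 1619 = q_5, so the answer is 71956/1601.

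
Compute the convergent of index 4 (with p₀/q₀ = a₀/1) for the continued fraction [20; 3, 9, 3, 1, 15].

2337/115

Using pₖ = aₖpₖ₋₁ + pₖ₋₂, qₖ = aₖqₖ₋₁ + qₖ₋₂ (with p₋₁=1, p₋₂=0, q₋₁=0, q₋₂=1):
  k=0: a=20, p=20, q=1
  k=1: a=3, p=61, q=3
  k=2: a=9, p=569, q=28
  k=3: a=3, p=1768, q=87
  k=4: a=1, p=2337, q=115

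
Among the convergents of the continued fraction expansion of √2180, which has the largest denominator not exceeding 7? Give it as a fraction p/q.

√2180 = [46; 1, 2, 4, 2, 1, 92, …] (period length 6).
Convergents:
  p_0/q_0 = 46/1
  p_1/q_1 = 47/1
  p_2/q_2 = 140/3
  p_3/q_3 = 607/13
q_2 = 3 ≤ 7 < 13 = q_3, so the answer is 140/3.

140/3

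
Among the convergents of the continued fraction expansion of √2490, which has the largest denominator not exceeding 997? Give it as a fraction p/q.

√2490 = [49; 1, 8, 1, 98, …] (period length 4).
Convergents:
  p_0/q_0 = 49/1
  p_1/q_1 = 50/1
  p_2/q_2 = 449/9
  p_3/q_3 = 499/10
  p_4/q_4 = 49351/989
  p_5/q_5 = 49850/999
q_4 = 989 ≤ 997 < 999 = q_5, so the answer is 49351/989.

49351/989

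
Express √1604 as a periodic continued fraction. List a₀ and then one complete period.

a₀ = ⌊√1604⌋ = 40.

[40; 20, 80]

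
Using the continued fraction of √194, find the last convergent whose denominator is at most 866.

√194 = [13; 1, 12, 1, 26, …] (period length 4).
Convergents:
  p_0/q_0 = 13/1
  p_1/q_1 = 14/1
  p_2/q_2 = 181/13
  p_3/q_3 = 195/14
  p_4/q_4 = 5251/377
  p_5/q_5 = 5446/391
  p_6/q_6 = 70603/5069
q_5 = 391 ≤ 866 < 5069 = q_6, so the answer is 5446/391.

5446/391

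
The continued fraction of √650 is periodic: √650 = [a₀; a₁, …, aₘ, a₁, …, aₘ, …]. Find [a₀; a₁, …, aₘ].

a₀ = ⌊√650⌋ = 25.
With m₀=0, d₀=1 and mₖ₊₁ = dₖaₖ − mₖ, dₖ₊₁ = (n − mₖ₊₁²)/dₖ, aₖ₊₁ = ⌊(a₀+mₖ₊₁)/dₖ₊₁⌋:
  k=1: m=25, d=25, a=2
  k=2: m=25, d=1, a=50
d=1 and a=2a₀=50 at k=2, so the next step gives (m, d) = (25, 25) again — its k=1 value — and the period has length 2.

[25; 2, 50]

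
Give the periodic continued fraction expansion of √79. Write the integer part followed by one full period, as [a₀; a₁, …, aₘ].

a₀ = ⌊√79⌋ = 8.
With m₀=0, d₀=1 and mₖ₊₁ = dₖaₖ − mₖ, dₖ₊₁ = (n − mₖ₊₁²)/dₖ, aₖ₊₁ = ⌊(a₀+mₖ₊₁)/dₖ₊₁⌋:
  k=1: m=8, d=15, a=1
  k=2: m=7, d=2, a=7
  k=3: m=7, d=15, a=1
  k=4: m=8, d=1, a=16
d=1 and a=2a₀=16 at k=4, so the next step gives (m, d) = (8, 15) again — its k=1 value — and the period has length 4.

[8; 1, 7, 1, 16]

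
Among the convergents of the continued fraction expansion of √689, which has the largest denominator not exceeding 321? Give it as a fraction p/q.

√689 = [26; 4, 52, …] (period length 2).
Convergents:
  p_0/q_0 = 26/1
  p_1/q_1 = 105/4
  p_2/q_2 = 5486/209
  p_3/q_3 = 22049/840
q_2 = 209 ≤ 321 < 840 = q_3, so the answer is 5486/209.

5486/209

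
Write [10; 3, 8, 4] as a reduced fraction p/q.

1063/103

Fold from the inside: start with 4/1.
  8 + 1/4 = 33/4
  3 + 4/33 = 103/33
  10 + 33/103 = 1063/103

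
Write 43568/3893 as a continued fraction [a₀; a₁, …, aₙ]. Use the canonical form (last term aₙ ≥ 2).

[11; 5, 4, 2, 3, 3, 7]

43568 = 11×3893 + 745
3893 = 5×745 + 168
745 = 4×168 + 73
168 = 2×73 + 22
73 = 3×22 + 7
22 = 3×7 + 1
7 = 7×1 + 0  (stop)
So 43568/3893 = [11; 5, 4, 2, 3, 3, 7].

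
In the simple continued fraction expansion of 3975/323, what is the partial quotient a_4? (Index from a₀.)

3975 = 12·323 + 99   →  a_0 = 12
323 = 3·99 + 26   →  a_1 = 3
99 = 3·26 + 21   →  a_2 = 3
26 = 1·21 + 5   →  a_3 = 1
21 = 4·5 + 1   →  a_4 = 4

4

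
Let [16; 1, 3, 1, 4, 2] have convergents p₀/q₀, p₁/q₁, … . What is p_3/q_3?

84/5

Using pₖ = aₖpₖ₋₁ + pₖ₋₂, qₖ = aₖqₖ₋₁ + qₖ₋₂ (with p₋₁=1, p₋₂=0, q₋₁=0, q₋₂=1):
  k=0: a=16, p=16, q=1
  k=1: a=1, p=17, q=1
  k=2: a=3, p=67, q=4
  k=3: a=1, p=84, q=5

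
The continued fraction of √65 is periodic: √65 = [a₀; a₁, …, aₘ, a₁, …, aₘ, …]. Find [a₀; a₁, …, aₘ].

a₀ = ⌊√65⌋ = 8.
With m₀=0, d₀=1 and mₖ₊₁ = dₖaₖ − mₖ, dₖ₊₁ = (n − mₖ₊₁²)/dₖ, aₖ₊₁ = ⌊(a₀+mₖ₊₁)/dₖ₊₁⌋:
  k=1: m=8, d=1, a=16
d=1 and a=2a₀=16 at k=1, so the next step gives (m, d) = (8, 1) again — its k=1 value — and the period has length 1.

[8; 16]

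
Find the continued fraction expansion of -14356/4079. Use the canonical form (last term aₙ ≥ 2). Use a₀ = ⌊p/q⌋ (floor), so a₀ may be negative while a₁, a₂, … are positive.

[-4; 2, 12, 3, 17, 3]

-14356 = -4·4079 + 1960
4079 = 2·1960 + 159
1960 = 12·159 + 52
159 = 3·52 + 3
52 = 17·3 + 1
3 = 3·1 + 0  (stop)
So -14356/4079 = [-4; 2, 12, 3, 17, 3].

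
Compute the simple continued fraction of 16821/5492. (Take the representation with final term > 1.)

[3; 15, 1, 11, 3, 9]

16821 = 3·5492 + 345
5492 = 15·345 + 317
345 = 1·317 + 28
317 = 11·28 + 9
28 = 3·9 + 1
9 = 9·1 + 0  (stop)
So 16821/5492 = [3; 15, 1, 11, 3, 9].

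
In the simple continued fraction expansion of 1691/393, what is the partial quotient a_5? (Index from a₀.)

1

1691 = 4·393 + 119   →  a_0 = 4
393 = 3·119 + 36   →  a_1 = 3
119 = 3·36 + 11   →  a_2 = 3
36 = 3·11 + 3   →  a_3 = 3
11 = 3·3 + 2   →  a_4 = 3
3 = 1·2 + 1   →  a_5 = 1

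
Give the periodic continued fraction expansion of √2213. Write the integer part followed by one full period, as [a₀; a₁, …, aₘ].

[47; 23, 1, 1, 23, 94]

a₀ = ⌊√2213⌋ = 47.
With m₀=0, d₀=1 and mₖ₊₁ = dₖaₖ − mₖ, dₖ₊₁ = (n − mₖ₊₁²)/dₖ, aₖ₊₁ = ⌊(a₀+mₖ₊₁)/dₖ₊₁⌋:
  k=1: m=47, d=4, a=23
  k=2: m=45, d=47, a=1
  k=3: m=2, d=47, a=1
  k=4: m=45, d=4, a=23
  k=5: m=47, d=1, a=94
d=1 and a=2a₀=94 at k=5, so the next step gives (m, d) = (47, 4) again — its k=1 value — and the period has length 5.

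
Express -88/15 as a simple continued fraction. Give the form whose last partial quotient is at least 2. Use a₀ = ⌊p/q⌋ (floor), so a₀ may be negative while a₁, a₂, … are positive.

[-6; 7, 2]

-88 = -6*15 + 2
15 = 7*2 + 1
2 = 2*1 + 0  (stop)
So -88/15 = [-6; 7, 2].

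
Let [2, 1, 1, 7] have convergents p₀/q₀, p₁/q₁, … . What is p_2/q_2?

5/2

Using pₖ = aₖpₖ₋₁ + pₖ₋₂, qₖ = aₖqₖ₋₁ + qₖ₋₂ (with p₋₁=1, p₋₂=0, q₋₁=0, q₋₂=1):
  k=0: a=2, p=2, q=1
  k=1: a=1, p=3, q=1
  k=2: a=1, p=5, q=2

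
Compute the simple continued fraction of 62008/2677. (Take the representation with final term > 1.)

62008 = 23·2677 + 437
2677 = 6·437 + 55
437 = 7·55 + 52
55 = 1·52 + 3
52 = 17·3 + 1
3 = 3·1 + 0  (stop)
So 62008/2677 = [23; 6, 7, 1, 17, 3].

[23; 6, 7, 1, 17, 3]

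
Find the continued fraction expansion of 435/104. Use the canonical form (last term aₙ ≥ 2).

[4; 5, 2, 9]

435 = 4*104 + 19
104 = 5*19 + 9
19 = 2*9 + 1
9 = 9*1 + 0  (stop)
So 435/104 = [4; 5, 2, 9].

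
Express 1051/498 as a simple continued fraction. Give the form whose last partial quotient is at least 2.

1051 = 2·498 + 55
498 = 9·55 + 3
55 = 18·3 + 1
3 = 3·1 + 0  (stop)
So 1051/498 = [2; 9, 18, 3].

[2; 9, 18, 3]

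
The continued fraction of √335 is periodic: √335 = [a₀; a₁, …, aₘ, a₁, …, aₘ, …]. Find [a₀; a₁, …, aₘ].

[18; 3, 3, 3, 36]

a₀ = ⌊√335⌋ = 18.
With m₀=0, d₀=1 and mₖ₊₁ = dₖaₖ − mₖ, dₖ₊₁ = (n − mₖ₊₁²)/dₖ, aₖ₊₁ = ⌊(a₀+mₖ₊₁)/dₖ₊₁⌋:
  k=1: m=18, d=11, a=3
  k=2: m=15, d=10, a=3
  k=3: m=15, d=11, a=3
  k=4: m=18, d=1, a=36
d=1 and a=2a₀=36 at k=4, so the next step gives (m, d) = (18, 11) again — its k=1 value — and the period has length 4.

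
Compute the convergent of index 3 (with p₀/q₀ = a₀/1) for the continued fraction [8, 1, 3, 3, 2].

114/13

Using pₖ = aₖpₖ₋₁ + pₖ₋₂, qₖ = aₖqₖ₋₁ + qₖ₋₂ (with p₋₁=1, p₋₂=0, q₋₁=0, q₋₂=1):
  k=0: a=8, p=8, q=1
  k=1: a=1, p=9, q=1
  k=2: a=3, p=35, q=4
  k=3: a=3, p=114, q=13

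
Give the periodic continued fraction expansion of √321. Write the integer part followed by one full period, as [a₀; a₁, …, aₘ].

[17; 1, 10, 1, 34]

a₀ = ⌊√321⌋ = 17.
With m₀=0, d₀=1 and mₖ₊₁ = dₖaₖ − mₖ, dₖ₊₁ = (n − mₖ₊₁²)/dₖ, aₖ₊₁ = ⌊(a₀+mₖ₊₁)/dₖ₊₁⌋:
  k=1: m=17, d=32, a=1
  k=2: m=15, d=3, a=10
  k=3: m=15, d=32, a=1
  k=4: m=17, d=1, a=34
d=1 and a=2a₀=34 at k=4, so the next step gives (m, d) = (17, 32) again — its k=1 value — and the period has length 4.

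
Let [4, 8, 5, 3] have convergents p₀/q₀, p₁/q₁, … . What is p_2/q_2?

Using pₖ = aₖpₖ₋₁ + pₖ₋₂, qₖ = aₖqₖ₋₁ + qₖ₋₂ (with p₋₁=1, p₋₂=0, q₋₁=0, q₋₂=1):
  k=0: a=4, p=4, q=1
  k=1: a=8, p=33, q=8
  k=2: a=5, p=169, q=41

169/41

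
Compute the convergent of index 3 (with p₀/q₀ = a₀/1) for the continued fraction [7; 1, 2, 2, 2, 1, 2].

54/7

Using pₖ = aₖpₖ₋₁ + pₖ₋₂, qₖ = aₖqₖ₋₁ + qₖ₋₂ (with p₋₁=1, p₋₂=0, q₋₁=0, q₋₂=1):
  k=0: a=7, p=7, q=1
  k=1: a=1, p=8, q=1
  k=2: a=2, p=23, q=3
  k=3: a=2, p=54, q=7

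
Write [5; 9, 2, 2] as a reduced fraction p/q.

240/47

Using pₖ = aₖpₖ₋₁ + pₖ₋₂ and qₖ = aₖqₖ₋₁ + qₖ₋₂:
  k=0: a=5, p=5, q=1
  k=1: a=9, p=46, q=9
  k=2: a=2, p=97, q=19
  k=3: a=2, p=240, q=47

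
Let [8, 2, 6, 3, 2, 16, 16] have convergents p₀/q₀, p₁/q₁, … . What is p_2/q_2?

Using pₖ = aₖpₖ₋₁ + pₖ₋₂, qₖ = aₖqₖ₋₁ + qₖ₋₂ (with p₋₁=1, p₋₂=0, q₋₁=0, q₋₂=1):
  k=0: a=8, p=8, q=1
  k=1: a=2, p=17, q=2
  k=2: a=6, p=110, q=13

110/13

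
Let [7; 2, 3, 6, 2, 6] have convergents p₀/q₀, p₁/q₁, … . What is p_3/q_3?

Using pₖ = aₖpₖ₋₁ + pₖ₋₂, qₖ = aₖqₖ₋₁ + qₖ₋₂ (with p₋₁=1, p₋₂=0, q₋₁=0, q₋₂=1):
  k=0: a=7, p=7, q=1
  k=1: a=2, p=15, q=2
  k=2: a=3, p=52, q=7
  k=3: a=6, p=327, q=44

327/44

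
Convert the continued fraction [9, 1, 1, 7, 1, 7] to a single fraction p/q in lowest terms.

1277/134

Using pₖ = aₖpₖ₋₁ + pₖ₋₂ and qₖ = aₖqₖ₋₁ + qₖ₋₂:
  k=0: a=9, p=9, q=1
  k=1: a=1, p=10, q=1
  k=2: a=1, p=19, q=2
  k=3: a=7, p=143, q=15
  k=4: a=1, p=162, q=17
  k=5: a=7, p=1277, q=134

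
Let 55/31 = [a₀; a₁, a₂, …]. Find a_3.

55 = 1·31 + 24   →  a_0 = 1
31 = 1·24 + 7   →  a_1 = 1
24 = 3·7 + 3   →  a_2 = 3
7 = 2·3 + 1   →  a_3 = 2

2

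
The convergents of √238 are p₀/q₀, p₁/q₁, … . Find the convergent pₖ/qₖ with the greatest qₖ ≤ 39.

108/7

√238 = [15; 2, 2, 1, 14, 1, 2, 2, 30, …] (period length 8).
Convergents:
  p_0/q_0 = 15/1
  p_1/q_1 = 31/2
  p_2/q_2 = 77/5
  p_3/q_3 = 108/7
  p_4/q_4 = 1589/103
q_3 = 7 ≤ 39 < 103 = q_4, so the answer is 108/7.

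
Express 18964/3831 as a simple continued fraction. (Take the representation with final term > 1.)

18964 = 4×3831 + 3640
3831 = 1×3640 + 191
3640 = 19×191 + 11
191 = 17×11 + 4
11 = 2×4 + 3
4 = 1×3 + 1
3 = 3×1 + 0  (stop)
So 18964/3831 = [4; 1, 19, 17, 2, 1, 3].

[4; 1, 19, 17, 2, 1, 3]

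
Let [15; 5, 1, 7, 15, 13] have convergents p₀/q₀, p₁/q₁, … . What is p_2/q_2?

91/6

Using pₖ = aₖpₖ₋₁ + pₖ₋₂, qₖ = aₖqₖ₋₁ + qₖ₋₂ (with p₋₁=1, p₋₂=0, q₋₁=0, q₋₂=1):
  k=0: a=15, p=15, q=1
  k=1: a=5, p=76, q=5
  k=2: a=1, p=91, q=6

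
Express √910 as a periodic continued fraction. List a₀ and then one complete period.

[30; 6, 60]

a₀ = ⌊√910⌋ = 30.
With m₀=0, d₀=1 and mₖ₊₁ = dₖaₖ − mₖ, dₖ₊₁ = (n − mₖ₊₁²)/dₖ, aₖ₊₁ = ⌊(a₀+mₖ₊₁)/dₖ₊₁⌋:
  k=1: m=30, d=10, a=6
  k=2: m=30, d=1, a=60
d=1 and a=2a₀=60 at k=2, so the next step gives (m, d) = (30, 10) again — its k=1 value — and the period has length 2.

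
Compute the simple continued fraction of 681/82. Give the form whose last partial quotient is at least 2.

681 = 8×82 + 25
82 = 3×25 + 7
25 = 3×7 + 4
7 = 1×4 + 3
4 = 1×3 + 1
3 = 3×1 + 0  (stop)
So 681/82 = [8; 3, 3, 1, 1, 3].

[8; 3, 3, 1, 1, 3]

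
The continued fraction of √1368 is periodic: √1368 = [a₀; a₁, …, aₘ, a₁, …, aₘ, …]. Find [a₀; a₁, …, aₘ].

[36; 1, 72]

a₀ = ⌊√1368⌋ = 36.
With m₀=0, d₀=1 and mₖ₊₁ = dₖaₖ − mₖ, dₖ₊₁ = (n − mₖ₊₁²)/dₖ, aₖ₊₁ = ⌊(a₀+mₖ₊₁)/dₖ₊₁⌋:
  k=1: m=36, d=72, a=1
  k=2: m=36, d=1, a=72
d=1 and a=2a₀=72 at k=2, so the next step gives (m, d) = (36, 72) again — its k=1 value — and the period has length 2.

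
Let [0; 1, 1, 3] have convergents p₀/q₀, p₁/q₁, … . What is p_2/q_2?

Using pₖ = aₖpₖ₋₁ + pₖ₋₂, qₖ = aₖqₖ₋₁ + qₖ₋₂ (with p₋₁=1, p₋₂=0, q₋₁=0, q₋₂=1):
  k=0: a=0, p=0, q=1
  k=1: a=1, p=1, q=1
  k=2: a=1, p=1, q=2

1/2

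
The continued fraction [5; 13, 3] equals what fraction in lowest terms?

203/40

Fold from the inside: start with 3/1.
  13 + 1/3 = 40/3
  5 + 3/40 = 203/40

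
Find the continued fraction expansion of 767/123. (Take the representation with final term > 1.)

767 = 6*123 + 29
123 = 4*29 + 7
29 = 4*7 + 1
7 = 7*1 + 0  (stop)
So 767/123 = [6; 4, 4, 7].

[6; 4, 4, 7]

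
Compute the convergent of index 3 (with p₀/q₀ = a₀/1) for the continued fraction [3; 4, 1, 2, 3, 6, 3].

Using pₖ = aₖpₖ₋₁ + pₖ₋₂, qₖ = aₖqₖ₋₁ + qₖ₋₂ (with p₋₁=1, p₋₂=0, q₋₁=0, q₋₂=1):
  k=0: a=3, p=3, q=1
  k=1: a=4, p=13, q=4
  k=2: a=1, p=16, q=5
  k=3: a=2, p=45, q=14

45/14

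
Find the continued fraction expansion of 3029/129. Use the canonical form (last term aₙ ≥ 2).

[23; 2, 12, 2, 2]

3029 = 23×129 + 62
129 = 2×62 + 5
62 = 12×5 + 2
5 = 2×2 + 1
2 = 2×1 + 0  (stop)
So 3029/129 = [23; 2, 12, 2, 2].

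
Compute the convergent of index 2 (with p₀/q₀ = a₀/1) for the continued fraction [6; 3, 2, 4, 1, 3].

Using pₖ = aₖpₖ₋₁ + pₖ₋₂, qₖ = aₖqₖ₋₁ + qₖ₋₂ (with p₋₁=1, p₋₂=0, q₋₁=0, q₋₂=1):
  k=0: a=6, p=6, q=1
  k=1: a=3, p=19, q=3
  k=2: a=2, p=44, q=7

44/7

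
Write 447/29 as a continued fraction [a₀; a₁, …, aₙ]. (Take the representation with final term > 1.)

447 = 15×29 + 12
29 = 2×12 + 5
12 = 2×5 + 2
5 = 2×2 + 1
2 = 2×1 + 0  (stop)
So 447/29 = [15; 2, 2, 2, 2].

[15; 2, 2, 2, 2]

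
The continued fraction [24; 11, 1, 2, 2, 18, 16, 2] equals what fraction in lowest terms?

Fold from the inside: start with 2/1.
  16 + 1/2 = 33/2
  18 + 2/33 = 596/33
  2 + 33/596 = 1225/596
  2 + 596/1225 = 3046/1225
  1 + 1225/3046 = 4271/3046
  11 + 3046/4271 = 50027/4271
  24 + 4271/50027 = 1204919/50027

1204919/50027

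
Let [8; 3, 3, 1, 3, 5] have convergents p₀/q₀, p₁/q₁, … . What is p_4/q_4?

407/49

Using pₖ = aₖpₖ₋₁ + pₖ₋₂, qₖ = aₖqₖ₋₁ + qₖ₋₂ (with p₋₁=1, p₋₂=0, q₋₁=0, q₋₂=1):
  k=0: a=8, p=8, q=1
  k=1: a=3, p=25, q=3
  k=2: a=3, p=83, q=10
  k=3: a=1, p=108, q=13
  k=4: a=3, p=407, q=49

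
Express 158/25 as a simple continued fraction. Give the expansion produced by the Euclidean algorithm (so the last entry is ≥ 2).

[6; 3, 8]

158 = 6×25 + 8
25 = 3×8 + 1
8 = 8×1 + 0  (stop)
So 158/25 = [6; 3, 8].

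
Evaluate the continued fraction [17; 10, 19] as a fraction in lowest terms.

3266/191

Fold from the inside: start with 19/1.
  10 + 1/19 = 191/19
  17 + 19/191 = 3266/191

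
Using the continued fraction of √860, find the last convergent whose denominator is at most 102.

1261/43

√860 = [29; 3, 14, 3, 58, …] (period length 4).
Convergents:
  p_0/q_0 = 29/1
  p_1/q_1 = 88/3
  p_2/q_2 = 1261/43
  p_3/q_3 = 3871/132
q_2 = 43 ≤ 102 < 132 = q_3, so the answer is 1261/43.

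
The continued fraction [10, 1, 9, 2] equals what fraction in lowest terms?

Fold from the inside: start with 2/1.
  9 + 1/2 = 19/2
  1 + 2/19 = 21/19
  10 + 19/21 = 229/21

229/21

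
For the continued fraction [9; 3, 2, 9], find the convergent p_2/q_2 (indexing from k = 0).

65/7

Using pₖ = aₖpₖ₋₁ + pₖ₋₂, qₖ = aₖqₖ₋₁ + qₖ₋₂ (with p₋₁=1, p₋₂=0, q₋₁=0, q₋₂=1):
  k=0: a=9, p=9, q=1
  k=1: a=3, p=28, q=3
  k=2: a=2, p=65, q=7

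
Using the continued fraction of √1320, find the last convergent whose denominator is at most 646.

7884/217

√1320 = [36; 3, 72, …] (period length 2).
Convergents:
  p_0/q_0 = 36/1
  p_1/q_1 = 109/3
  p_2/q_2 = 7884/217
  p_3/q_3 = 23761/654
q_2 = 217 ≤ 646 < 654 = q_3, so the answer is 7884/217.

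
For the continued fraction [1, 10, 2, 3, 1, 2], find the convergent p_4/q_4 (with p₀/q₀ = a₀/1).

Using pₖ = aₖpₖ₋₁ + pₖ₋₂, qₖ = aₖqₖ₋₁ + qₖ₋₂ (with p₋₁=1, p₋₂=0, q₋₁=0, q₋₂=1):
  k=0: a=1, p=1, q=1
  k=1: a=10, p=11, q=10
  k=2: a=2, p=23, q=21
  k=3: a=3, p=80, q=73
  k=4: a=1, p=103, q=94

103/94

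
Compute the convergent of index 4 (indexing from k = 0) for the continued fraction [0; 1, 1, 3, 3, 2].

13/23

Using pₖ = aₖpₖ₋₁ + pₖ₋₂, qₖ = aₖqₖ₋₁ + qₖ₋₂ (with p₋₁=1, p₋₂=0, q₋₁=0, q₋₂=1):
  k=0: a=0, p=0, q=1
  k=1: a=1, p=1, q=1
  k=2: a=1, p=1, q=2
  k=3: a=3, p=4, q=7
  k=4: a=3, p=13, q=23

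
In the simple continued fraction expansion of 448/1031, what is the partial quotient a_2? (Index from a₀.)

448 = 0·1031 + 448   →  a_0 = 0
1031 = 2·448 + 135   →  a_1 = 2
448 = 3·135 + 43   →  a_2 = 3

3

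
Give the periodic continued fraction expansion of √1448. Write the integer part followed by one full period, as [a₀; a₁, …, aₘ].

a₀ = ⌊√1448⌋ = 38.
With m₀=0, d₀=1 and mₖ₊₁ = dₖaₖ − mₖ, dₖ₊₁ = (n − mₖ₊₁²)/dₖ, aₖ₊₁ = ⌊(a₀+mₖ₊₁)/dₖ₊₁⌋:
  k=1: m=38, d=4, a=19
  k=2: m=38, d=1, a=76
d=1 and a=2a₀=76 at k=2, so the next step gives (m, d) = (38, 4) again — its k=1 value — and the period has length 2.

[38; 19, 76]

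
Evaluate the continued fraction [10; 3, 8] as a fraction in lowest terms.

Using pₖ = aₖpₖ₋₁ + pₖ₋₂ and qₖ = aₖqₖ₋₁ + qₖ₋₂:
  k=0: a=10, p=10, q=1
  k=1: a=3, p=31, q=3
  k=2: a=8, p=258, q=25

258/25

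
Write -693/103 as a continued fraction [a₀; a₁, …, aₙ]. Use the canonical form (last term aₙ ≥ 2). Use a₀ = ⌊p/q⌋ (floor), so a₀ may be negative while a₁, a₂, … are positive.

-693 = -7·103 + 28
103 = 3·28 + 19
28 = 1·19 + 9
19 = 2·9 + 1
9 = 9·1 + 0  (stop)
So -693/103 = [-7; 3, 1, 2, 9].

[-7; 3, 1, 2, 9]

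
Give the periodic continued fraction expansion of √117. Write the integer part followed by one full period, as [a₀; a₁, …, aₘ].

[10; 1, 4, 2, 4, 1, 20]

a₀ = ⌊√117⌋ = 10.
With m₀=0, d₀=1 and mₖ₊₁ = dₖaₖ − mₖ, dₖ₊₁ = (n − mₖ₊₁²)/dₖ, aₖ₊₁ = ⌊(a₀+mₖ₊₁)/dₖ₊₁⌋:
  k=1: m=10, d=17, a=1
  k=2: m=7, d=4, a=4
  k=3: m=9, d=9, a=2
  k=4: m=9, d=4, a=4
  k=5: m=7, d=17, a=1
  k=6: m=10, d=1, a=20
d=1 and a=2a₀=20 at k=6, so the next step gives (m, d) = (10, 17) again — its k=1 value — and the period has length 6.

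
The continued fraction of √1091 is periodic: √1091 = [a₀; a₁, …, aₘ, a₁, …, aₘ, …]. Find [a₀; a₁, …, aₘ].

[33; 33, 66]

a₀ = ⌊√1091⌋ = 33.
With m₀=0, d₀=1 and mₖ₊₁ = dₖaₖ − mₖ, dₖ₊₁ = (n − mₖ₊₁²)/dₖ, aₖ₊₁ = ⌊(a₀+mₖ₊₁)/dₖ₊₁⌋:
  k=1: m=33, d=2, a=33
  k=2: m=33, d=1, a=66
d=1 and a=2a₀=66 at k=2, so the next step gives (m, d) = (33, 2) again — its k=1 value — and the period has length 2.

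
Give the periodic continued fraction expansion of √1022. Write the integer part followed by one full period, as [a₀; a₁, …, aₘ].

[31; 1, 30, 1, 62]

a₀ = ⌊√1022⌋ = 31.
With m₀=0, d₀=1 and mₖ₊₁ = dₖaₖ − mₖ, dₖ₊₁ = (n − mₖ₊₁²)/dₖ, aₖ₊₁ = ⌊(a₀+mₖ₊₁)/dₖ₊₁⌋:
  k=1: m=31, d=61, a=1
  k=2: m=30, d=2, a=30
  k=3: m=30, d=61, a=1
  k=4: m=31, d=1, a=62
d=1 and a=2a₀=62 at k=4, so the next step gives (m, d) = (31, 61) again — its k=1 value — and the period has length 4.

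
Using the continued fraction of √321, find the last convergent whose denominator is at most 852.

√321 = [17; 1, 10, 1, 34, …] (period length 4).
Convergents:
  p_0/q_0 = 17/1
  p_1/q_1 = 18/1
  p_2/q_2 = 197/11
  p_3/q_3 = 215/12
  p_4/q_4 = 7507/419
  p_5/q_5 = 7722/431
  p_6/q_6 = 84727/4729
q_5 = 431 ≤ 852 < 4729 = q_6, so the answer is 7722/431.

7722/431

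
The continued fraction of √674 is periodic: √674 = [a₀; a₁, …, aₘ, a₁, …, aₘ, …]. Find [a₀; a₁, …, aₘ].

[25; 1, 24, 1, 50]

a₀ = ⌊√674⌋ = 25.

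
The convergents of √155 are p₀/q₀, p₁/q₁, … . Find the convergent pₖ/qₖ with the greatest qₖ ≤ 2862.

√155 = [12; 2, 4, 2, 24, …] (period length 4).
Convergents:
  p_0/q_0 = 12/1
  p_1/q_1 = 25/2
  p_2/q_2 = 112/9
  p_3/q_3 = 249/20
  p_4/q_4 = 6088/489
  p_5/q_5 = 12425/998
  p_6/q_6 = 55788/4481
q_5 = 998 ≤ 2862 < 4481 = q_6, so the answer is 12425/998.

12425/998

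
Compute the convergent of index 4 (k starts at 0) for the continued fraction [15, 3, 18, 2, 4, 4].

Using pₖ = aₖpₖ₋₁ + pₖ₋₂, qₖ = aₖqₖ₋₁ + qₖ₋₂ (with p₋₁=1, p₋₂=0, q₋₁=0, q₋₂=1):
  k=0: a=15, p=15, q=1
  k=1: a=3, p=46, q=3
  k=2: a=18, p=843, q=55
  k=3: a=2, p=1732, q=113
  k=4: a=4, p=7771, q=507

7771/507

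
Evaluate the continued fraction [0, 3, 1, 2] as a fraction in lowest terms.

Using pₖ = aₖpₖ₋₁ + pₖ₋₂ and qₖ = aₖqₖ₋₁ + qₖ₋₂:
  k=0: a=0, p=0, q=1
  k=1: a=3, p=1, q=3
  k=2: a=1, p=1, q=4
  k=3: a=2, p=3, q=11

3/11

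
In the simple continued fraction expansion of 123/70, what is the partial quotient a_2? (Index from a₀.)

3

123 = 1·70 + 53   →  a_0 = 1
70 = 1·53 + 17   →  a_1 = 1
53 = 3·17 + 2   →  a_2 = 3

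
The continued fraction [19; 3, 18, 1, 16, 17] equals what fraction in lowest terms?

324104/16769

Using pₖ = aₖpₖ₋₁ + pₖ₋₂ and qₖ = aₖqₖ₋₁ + qₖ₋₂:
  k=0: a=19, p=19, q=1
  k=1: a=3, p=58, q=3
  k=2: a=18, p=1063, q=55
  k=3: a=1, p=1121, q=58
  k=4: a=16, p=18999, q=983
  k=5: a=17, p=324104, q=16769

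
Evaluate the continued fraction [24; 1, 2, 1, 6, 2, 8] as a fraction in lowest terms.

12148/491

Fold from the inside: start with 8/1.
  2 + 1/8 = 17/8
  6 + 8/17 = 110/17
  1 + 17/110 = 127/110
  2 + 110/127 = 364/127
  1 + 127/364 = 491/364
  24 + 364/491 = 12148/491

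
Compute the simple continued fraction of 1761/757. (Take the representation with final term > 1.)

[2; 3, 15, 2, 3, 2]

1761 = 2*757 + 247
757 = 3*247 + 16
247 = 15*16 + 7
16 = 2*7 + 2
7 = 3*2 + 1
2 = 2*1 + 0  (stop)
So 1761/757 = [2; 3, 15, 2, 3, 2].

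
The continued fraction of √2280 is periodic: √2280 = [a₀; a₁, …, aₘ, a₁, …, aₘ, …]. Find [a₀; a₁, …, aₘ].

[47; 1, 2, 1, 94]

a₀ = ⌊√2280⌋ = 47.
With m₀=0, d₀=1 and mₖ₊₁ = dₖaₖ − mₖ, dₖ₊₁ = (n − mₖ₊₁²)/dₖ, aₖ₊₁ = ⌊(a₀+mₖ₊₁)/dₖ₊₁⌋:
  k=1: m=47, d=71, a=1
  k=2: m=24, d=24, a=2
  k=3: m=24, d=71, a=1
  k=4: m=47, d=1, a=94
d=1 and a=2a₀=94 at k=4, so the next step gives (m, d) = (47, 71) again — its k=1 value — and the period has length 4.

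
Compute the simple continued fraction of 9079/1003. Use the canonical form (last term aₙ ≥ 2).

[9; 19, 3, 2, 7]

9079 = 9×1003 + 52
1003 = 19×52 + 15
52 = 3×15 + 7
15 = 2×7 + 1
7 = 7×1 + 0  (stop)
So 9079/1003 = [9; 19, 3, 2, 7].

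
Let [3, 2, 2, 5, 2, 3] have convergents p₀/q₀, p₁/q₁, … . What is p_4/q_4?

Using pₖ = aₖpₖ₋₁ + pₖ₋₂, qₖ = aₖqₖ₋₁ + qₖ₋₂ (with p₋₁=1, p₋₂=0, q₋₁=0, q₋₂=1):
  k=0: a=3, p=3, q=1
  k=1: a=2, p=7, q=2
  k=2: a=2, p=17, q=5
  k=3: a=5, p=92, q=27
  k=4: a=2, p=201, q=59

201/59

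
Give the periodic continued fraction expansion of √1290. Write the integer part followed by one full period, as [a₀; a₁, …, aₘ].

[35; 1, 10, 1, 70]

a₀ = ⌊√1290⌋ = 35.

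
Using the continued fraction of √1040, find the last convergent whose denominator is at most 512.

8288/257

√1040 = [32; 4, 64, …] (period length 2).
Convergents:
  p_0/q_0 = 32/1
  p_1/q_1 = 129/4
  p_2/q_2 = 8288/257
  p_3/q_3 = 33281/1032
q_2 = 257 ≤ 512 < 1032 = q_3, so the answer is 8288/257.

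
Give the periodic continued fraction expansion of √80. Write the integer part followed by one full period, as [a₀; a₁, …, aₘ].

a₀ = ⌊√80⌋ = 8.

[8; 1, 16]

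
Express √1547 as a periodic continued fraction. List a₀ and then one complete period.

a₀ = ⌊√1547⌋ = 39.
With m₀=0, d₀=1 and mₖ₊₁ = dₖaₖ − mₖ, dₖ₊₁ = (n − mₖ₊₁²)/dₖ, aₖ₊₁ = ⌊(a₀+mₖ₊₁)/dₖ₊₁⌋:
  k=1: m=39, d=26, a=3
  k=2: m=39, d=1, a=78
d=1 and a=2a₀=78 at k=2, so the next step gives (m, d) = (39, 26) again — its k=1 value — and the period has length 2.

[39; 3, 78]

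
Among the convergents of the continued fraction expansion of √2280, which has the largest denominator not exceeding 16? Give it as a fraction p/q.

191/4

√2280 = [47; 1, 2, 1, 94, …] (period length 4).
Convergents:
  p_0/q_0 = 47/1
  p_1/q_1 = 48/1
  p_2/q_2 = 143/3
  p_3/q_3 = 191/4
  p_4/q_4 = 18097/379
q_3 = 4 ≤ 16 < 379 = q_4, so the answer is 191/4.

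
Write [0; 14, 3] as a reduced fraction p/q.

Fold from the inside: start with 3/1.
  14 + 1/3 = 43/3
  0 + 3/43 = 3/43

3/43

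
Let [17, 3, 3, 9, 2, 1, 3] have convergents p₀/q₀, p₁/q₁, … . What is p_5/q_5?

Using pₖ = aₖpₖ₋₁ + pₖ₋₂, qₖ = aₖqₖ₋₁ + qₖ₋₂ (with p₋₁=1, p₋₂=0, q₋₁=0, q₋₂=1):
  k=0: a=17, p=17, q=1
  k=1: a=3, p=52, q=3
  k=2: a=3, p=173, q=10
  k=3: a=9, p=1609, q=93
  k=4: a=2, p=3391, q=196
  k=5: a=1, p=5000, q=289

5000/289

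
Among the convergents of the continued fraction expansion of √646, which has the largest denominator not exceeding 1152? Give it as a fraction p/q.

√646 = [25; 2, 2, 2, 50, …] (period length 4).
Convergents:
  p_0/q_0 = 25/1
  p_1/q_1 = 51/2
  p_2/q_2 = 127/5
  p_3/q_3 = 305/12
  p_4/q_4 = 15377/605
  p_5/q_5 = 31059/1222
q_4 = 605 ≤ 1152 < 1222 = q_5, so the answer is 15377/605.

15377/605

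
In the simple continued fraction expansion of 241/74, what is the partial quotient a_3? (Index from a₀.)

8

241 = 3·74 + 19   →  a_0 = 3
74 = 3·19 + 17   →  a_1 = 3
19 = 1·17 + 2   →  a_2 = 1
17 = 8·2 + 1   →  a_3 = 8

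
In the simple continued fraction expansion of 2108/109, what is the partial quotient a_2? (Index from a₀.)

1

2108 = 19·109 + 37   →  a_0 = 19
109 = 2·37 + 35   →  a_1 = 2
37 = 1·35 + 2   →  a_2 = 1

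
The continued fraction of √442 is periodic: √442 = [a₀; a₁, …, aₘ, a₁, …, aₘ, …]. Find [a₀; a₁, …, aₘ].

[21; 42]

a₀ = ⌊√442⌋ = 21.
With m₀=0, d₀=1 and mₖ₊₁ = dₖaₖ − mₖ, dₖ₊₁ = (n − mₖ₊₁²)/dₖ, aₖ₊₁ = ⌊(a₀+mₖ₊₁)/dₖ₊₁⌋:
  k=1: m=21, d=1, a=42
d=1 and a=2a₀=42 at k=1, so the next step gives (m, d) = (21, 1) again — its k=1 value — and the period has length 1.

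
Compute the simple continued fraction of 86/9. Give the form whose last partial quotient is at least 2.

86 = 9*9 + 5
9 = 1*5 + 4
5 = 1*4 + 1
4 = 4*1 + 0  (stop)
So 86/9 = [9; 1, 1, 4].

[9; 1, 1, 4]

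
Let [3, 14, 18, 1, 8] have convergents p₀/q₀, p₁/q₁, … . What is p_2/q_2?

777/253

Using pₖ = aₖpₖ₋₁ + pₖ₋₂, qₖ = aₖqₖ₋₁ + qₖ₋₂ (with p₋₁=1, p₋₂=0, q₋₁=0, q₋₂=1):
  k=0: a=3, p=3, q=1
  k=1: a=14, p=43, q=14
  k=2: a=18, p=777, q=253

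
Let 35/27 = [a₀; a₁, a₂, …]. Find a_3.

1

35 = 1·27 + 8   →  a_0 = 1
27 = 3·8 + 3   →  a_1 = 3
8 = 2·3 + 2   →  a_2 = 2
3 = 1·2 + 1   →  a_3 = 1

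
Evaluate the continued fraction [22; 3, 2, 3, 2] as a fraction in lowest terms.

1226/55

Using pₖ = aₖpₖ₋₁ + pₖ₋₂ and qₖ = aₖqₖ₋₁ + qₖ₋₂:
  k=0: a=22, p=22, q=1
  k=1: a=3, p=67, q=3
  k=2: a=2, p=156, q=7
  k=3: a=3, p=535, q=24
  k=4: a=2, p=1226, q=55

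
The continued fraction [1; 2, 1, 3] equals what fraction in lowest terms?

15/11

Using pₖ = aₖpₖ₋₁ + pₖ₋₂ and qₖ = aₖqₖ₋₁ + qₖ₋₂:
  k=0: a=1, p=1, q=1
  k=1: a=2, p=3, q=2
  k=2: a=1, p=4, q=3
  k=3: a=3, p=15, q=11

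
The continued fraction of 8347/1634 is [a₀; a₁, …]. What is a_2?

4

8347 = 5·1634 + 177   →  a_0 = 5
1634 = 9·177 + 41   →  a_1 = 9
177 = 4·41 + 13   →  a_2 = 4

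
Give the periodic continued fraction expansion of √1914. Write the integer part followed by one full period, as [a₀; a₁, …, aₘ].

[43; 1, 2, 1, 86]

a₀ = ⌊√1914⌋ = 43.
With m₀=0, d₀=1 and mₖ₊₁ = dₖaₖ − mₖ, dₖ₊₁ = (n − mₖ₊₁²)/dₖ, aₖ₊₁ = ⌊(a₀+mₖ₊₁)/dₖ₊₁⌋:
  k=1: m=43, d=65, a=1
  k=2: m=22, d=22, a=2
  k=3: m=22, d=65, a=1
  k=4: m=43, d=1, a=86
d=1 and a=2a₀=86 at k=4, so the next step gives (m, d) = (43, 65) again — its k=1 value — and the period has length 4.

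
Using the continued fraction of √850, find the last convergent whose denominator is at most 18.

√850 = [29; 6, 2, 6, 58, …] (period length 4).
Convergents:
  p_0/q_0 = 29/1
  p_1/q_1 = 175/6
  p_2/q_2 = 379/13
  p_3/q_3 = 2449/84
q_2 = 13 ≤ 18 < 84 = q_3, so the answer is 379/13.

379/13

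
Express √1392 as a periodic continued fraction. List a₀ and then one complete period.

a₀ = ⌊√1392⌋ = 37.
With m₀=0, d₀=1 and mₖ₊₁ = dₖaₖ − mₖ, dₖ₊₁ = (n − mₖ₊₁²)/dₖ, aₖ₊₁ = ⌊(a₀+mₖ₊₁)/dₖ₊₁⌋:
  k=1: m=37, d=23, a=3
  k=2: m=32, d=16, a=4
  k=3: m=32, d=23, a=3
  k=4: m=37, d=1, a=74
d=1 and a=2a₀=74 at k=4, so the next step gives (m, d) = (37, 23) again — its k=1 value — and the period has length 4.

[37; 3, 4, 3, 74]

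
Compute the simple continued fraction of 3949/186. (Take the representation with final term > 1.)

[21; 4, 3, 14]

3949 = 21×186 + 43
186 = 4×43 + 14
43 = 3×14 + 1
14 = 14×1 + 0  (stop)
So 3949/186 = [21; 4, 3, 14].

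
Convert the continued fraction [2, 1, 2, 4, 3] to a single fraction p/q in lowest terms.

Fold from the inside: start with 3/1.
  4 + 1/3 = 13/3
  2 + 3/13 = 29/13
  1 + 13/29 = 42/29
  2 + 29/42 = 113/42

113/42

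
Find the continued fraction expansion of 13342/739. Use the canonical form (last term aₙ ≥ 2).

[18; 18, 2, 9, 2]

13342 = 18·739 + 40
739 = 18·40 + 19
40 = 2·19 + 2
19 = 9·2 + 1
2 = 2·1 + 0  (stop)
So 13342/739 = [18; 18, 2, 9, 2].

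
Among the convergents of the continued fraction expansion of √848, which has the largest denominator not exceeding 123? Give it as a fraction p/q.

2417/83

√848 = [29; 8, 3, 3, 3, 8, 58, …] (period length 6).
Convergents:
  p_0/q_0 = 29/1
  p_1/q_1 = 233/8
  p_2/q_2 = 728/25
  p_3/q_3 = 2417/83
  p_4/q_4 = 7979/274
q_3 = 83 ≤ 123 < 274 = q_4, so the answer is 2417/83.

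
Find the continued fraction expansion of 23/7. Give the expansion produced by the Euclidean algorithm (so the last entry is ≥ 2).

23 = 3×7 + 2
7 = 3×2 + 1
2 = 2×1 + 0  (stop)
So 23/7 = [3; 3, 2].

[3; 3, 2]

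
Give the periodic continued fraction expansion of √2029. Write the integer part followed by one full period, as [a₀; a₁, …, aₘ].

[45; 22, 1, 1, 22, 90]

a₀ = ⌊√2029⌋ = 45.
With m₀=0, d₀=1 and mₖ₊₁ = dₖaₖ − mₖ, dₖ₊₁ = (n − mₖ₊₁²)/dₖ, aₖ₊₁ = ⌊(a₀+mₖ₊₁)/dₖ₊₁⌋:
  k=1: m=45, d=4, a=22
  k=2: m=43, d=45, a=1
  k=3: m=2, d=45, a=1
  k=4: m=43, d=4, a=22
  k=5: m=45, d=1, a=90
d=1 and a=2a₀=90 at k=5, so the next step gives (m, d) = (45, 4) again — its k=1 value — and the period has length 5.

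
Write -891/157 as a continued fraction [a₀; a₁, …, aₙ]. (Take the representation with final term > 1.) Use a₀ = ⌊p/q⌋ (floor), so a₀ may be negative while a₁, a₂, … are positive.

-891 = -6·157 + 51
157 = 3·51 + 4
51 = 12·4 + 3
4 = 1·3 + 1
3 = 3·1 + 0  (stop)
So -891/157 = [-6; 3, 12, 1, 3].

[-6; 3, 12, 1, 3]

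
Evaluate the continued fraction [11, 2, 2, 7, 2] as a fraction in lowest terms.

Fold from the inside: start with 2/1.
  7 + 1/2 = 15/2
  2 + 2/15 = 32/15
  2 + 15/32 = 79/32
  11 + 32/79 = 901/79

901/79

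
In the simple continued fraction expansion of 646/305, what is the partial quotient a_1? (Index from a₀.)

646 = 2·305 + 36   →  a_0 = 2
305 = 8·36 + 17   →  a_1 = 8

8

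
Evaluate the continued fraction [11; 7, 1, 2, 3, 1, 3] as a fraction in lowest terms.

Using pₖ = aₖpₖ₋₁ + pₖ₋₂ and qₖ = aₖqₖ₋₁ + qₖ₋₂:
  k=0: a=11, p=11, q=1
  k=1: a=7, p=78, q=7
  k=2: a=1, p=89, q=8
  k=3: a=2, p=256, q=23
  k=4: a=3, p=857, q=77
  k=5: a=1, p=1113, q=100
  k=6: a=3, p=4196, q=377

4196/377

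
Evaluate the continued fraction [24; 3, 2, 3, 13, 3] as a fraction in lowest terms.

23830/981

Using pₖ = aₖpₖ₋₁ + pₖ₋₂ and qₖ = aₖqₖ₋₁ + qₖ₋₂:
  k=0: a=24, p=24, q=1
  k=1: a=3, p=73, q=3
  k=2: a=2, p=170, q=7
  k=3: a=3, p=583, q=24
  k=4: a=13, p=7749, q=319
  k=5: a=3, p=23830, q=981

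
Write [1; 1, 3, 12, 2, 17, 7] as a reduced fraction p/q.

22082/12583

Using pₖ = aₖpₖ₋₁ + pₖ₋₂ and qₖ = aₖqₖ₋₁ + qₖ₋₂:
  k=0: a=1, p=1, q=1
  k=1: a=1, p=2, q=1
  k=2: a=3, p=7, q=4
  k=3: a=12, p=86, q=49
  k=4: a=2, p=179, q=102
  k=5: a=17, p=3129, q=1783
  k=6: a=7, p=22082, q=12583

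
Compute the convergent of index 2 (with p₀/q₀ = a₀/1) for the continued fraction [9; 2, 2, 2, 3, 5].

47/5

Using pₖ = aₖpₖ₋₁ + pₖ₋₂, qₖ = aₖqₖ₋₁ + qₖ₋₂ (with p₋₁=1, p₋₂=0, q₋₁=0, q₋₂=1):
  k=0: a=9, p=9, q=1
  k=1: a=2, p=19, q=2
  k=2: a=2, p=47, q=5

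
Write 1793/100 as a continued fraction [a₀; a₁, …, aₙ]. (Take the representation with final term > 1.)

[17; 1, 13, 3, 2]

1793 = 17·100 + 93
100 = 1·93 + 7
93 = 13·7 + 2
7 = 3·2 + 1
2 = 2·1 + 0  (stop)
So 1793/100 = [17; 1, 13, 3, 2].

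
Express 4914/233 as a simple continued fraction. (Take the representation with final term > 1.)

4914 = 21*233 + 21
233 = 11*21 + 2
21 = 10*2 + 1
2 = 2*1 + 0  (stop)
So 4914/233 = [21; 11, 10, 2].

[21; 11, 10, 2]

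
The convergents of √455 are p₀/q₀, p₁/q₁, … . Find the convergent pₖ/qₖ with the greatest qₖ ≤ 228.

2709/127

√455 = [21; 3, 42, …] (period length 2).
Convergents:
  p_0/q_0 = 21/1
  p_1/q_1 = 64/3
  p_2/q_2 = 2709/127
  p_3/q_3 = 8191/384
q_2 = 127 ≤ 228 < 384 = q_3, so the answer is 2709/127.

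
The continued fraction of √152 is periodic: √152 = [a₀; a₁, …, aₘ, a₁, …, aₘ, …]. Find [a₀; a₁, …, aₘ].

a₀ = ⌊√152⌋ = 12.
With m₀=0, d₀=1 and mₖ₊₁ = dₖaₖ − mₖ, dₖ₊₁ = (n − mₖ₊₁²)/dₖ, aₖ₊₁ = ⌊(a₀+mₖ₊₁)/dₖ₊₁⌋:
  k=1: m=12, d=8, a=3
  k=2: m=12, d=1, a=24
d=1 and a=2a₀=24 at k=2, so the next step gives (m, d) = (12, 8) again — its k=1 value — and the period has length 2.

[12; 3, 24]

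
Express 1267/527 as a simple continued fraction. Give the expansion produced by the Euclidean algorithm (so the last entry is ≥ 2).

1267 = 2·527 + 213
527 = 2·213 + 101
213 = 2·101 + 11
101 = 9·11 + 2
11 = 5·2 + 1
2 = 2·1 + 0  (stop)
So 1267/527 = [2; 2, 2, 9, 5, 2].

[2; 2, 2, 9, 5, 2]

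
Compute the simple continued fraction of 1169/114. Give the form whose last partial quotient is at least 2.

1169 = 10·114 + 29
114 = 3·29 + 27
29 = 1·27 + 2
27 = 13·2 + 1
2 = 2·1 + 0  (stop)
So 1169/114 = [10; 3, 1, 13, 2].

[10; 3, 1, 13, 2]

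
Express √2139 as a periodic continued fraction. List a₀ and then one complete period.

[46; 4, 92]

a₀ = ⌊√2139⌋ = 46.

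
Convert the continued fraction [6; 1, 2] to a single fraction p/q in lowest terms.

20/3

Using pₖ = aₖpₖ₋₁ + pₖ₋₂ and qₖ = aₖqₖ₋₁ + qₖ₋₂:
  k=0: a=6, p=6, q=1
  k=1: a=1, p=7, q=1
  k=2: a=2, p=20, q=3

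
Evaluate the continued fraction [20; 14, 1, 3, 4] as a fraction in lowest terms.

Using pₖ = aₖpₖ₋₁ + pₖ₋₂ and qₖ = aₖqₖ₋₁ + qₖ₋₂:
  k=0: a=20, p=20, q=1
  k=1: a=14, p=281, q=14
  k=2: a=1, p=301, q=15
  k=3: a=3, p=1184, q=59
  k=4: a=4, p=5037, q=251

5037/251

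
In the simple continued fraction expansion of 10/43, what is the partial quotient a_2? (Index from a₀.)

3

10 = 0·43 + 10   →  a_0 = 0
43 = 4·10 + 3   →  a_1 = 4
10 = 3·3 + 1   →  a_2 = 3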